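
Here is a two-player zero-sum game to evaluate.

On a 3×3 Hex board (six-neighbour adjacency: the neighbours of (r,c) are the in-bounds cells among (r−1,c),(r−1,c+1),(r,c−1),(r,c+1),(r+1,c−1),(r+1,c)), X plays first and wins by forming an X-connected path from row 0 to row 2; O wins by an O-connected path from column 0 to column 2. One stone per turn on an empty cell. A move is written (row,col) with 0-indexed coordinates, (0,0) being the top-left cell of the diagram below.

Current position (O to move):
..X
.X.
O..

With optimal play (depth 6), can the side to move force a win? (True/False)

O winning at [..X/.X./O..]: True

[..X/.X./O..] O move#1: (0,0):-1/O.X/.X./O.., (0,1):-1/.OX/.X./O.., (1,0):-1/..X/OX./O.., (1,2):-1/..X/.XO/O.., (2,1):+1/..X/.X./OO.*, (2,2):-1/..X/.X./O.O
[..X/.X./OO.] X move#2: (0,0):-1/X.X/.X./OO.*, (0,1):-1/.XX/.X./OO., (1,0):-1/..X/XX./OO., (1,2):-1/..X/.XX/OO., (2,2):-1/..X/.X./OOX
[X.X/.X./OO.] O move#3: (0,1):+1/XOX/.X./OO.*, (1,0):+1/X.X/OX./OO., (1,2):+1/X.X/.XO/OO., (2,2):+1/X.X/.X./OOO
[XOX/.X./OO.] X move#4: (1,0):-1/XOX/XX./OO.*, (1,2):-1/XOX/.XX/OO., (2,2):-1/XOX/.X./OOX
[XOX/XX./OO.] O move#5: (1,2):+1/XOX/XXO/OO.*, (2,2):+1/XOX/XX./OOO
[XOX/XXO/OO.] end (terminal -1, X#6); searched ..X/.X./O.. to 6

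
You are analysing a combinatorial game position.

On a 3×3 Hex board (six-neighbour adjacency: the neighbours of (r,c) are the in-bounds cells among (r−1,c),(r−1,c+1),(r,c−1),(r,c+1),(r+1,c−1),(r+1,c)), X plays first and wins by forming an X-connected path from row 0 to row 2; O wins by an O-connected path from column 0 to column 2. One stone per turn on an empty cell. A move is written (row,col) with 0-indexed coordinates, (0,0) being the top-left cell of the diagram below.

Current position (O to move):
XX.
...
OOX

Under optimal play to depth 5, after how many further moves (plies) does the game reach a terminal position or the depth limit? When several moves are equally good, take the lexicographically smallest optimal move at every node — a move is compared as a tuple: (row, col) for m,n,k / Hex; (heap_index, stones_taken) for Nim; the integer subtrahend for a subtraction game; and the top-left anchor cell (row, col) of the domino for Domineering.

p1 O@[XX./.../OOX]: (0,2)[XXO/.../OOX]+1* (1,0)[XX./O../OOX]-1 (1,1)[XX./.O./OOX]+1 (1,2)[XX./..O/OOX]+1
p2 X@[XXO/.../OOX]: (1,0)[XXO/X../OOX]-1* (1,1)[XXO/.X./OOX]-1 (1,2)[XXO/..X/OOX]-1
p3 O@[XXO/X../OOX]: (1,1)[XXO/XO./OOX]+1* (1,2)[XXO/X.O/OOX]+1
p4 X@[XXO/XO./OOX] terminal -1; root [XX./.../OOX] d5

PV length from [XX./.../OOX]: 3 plies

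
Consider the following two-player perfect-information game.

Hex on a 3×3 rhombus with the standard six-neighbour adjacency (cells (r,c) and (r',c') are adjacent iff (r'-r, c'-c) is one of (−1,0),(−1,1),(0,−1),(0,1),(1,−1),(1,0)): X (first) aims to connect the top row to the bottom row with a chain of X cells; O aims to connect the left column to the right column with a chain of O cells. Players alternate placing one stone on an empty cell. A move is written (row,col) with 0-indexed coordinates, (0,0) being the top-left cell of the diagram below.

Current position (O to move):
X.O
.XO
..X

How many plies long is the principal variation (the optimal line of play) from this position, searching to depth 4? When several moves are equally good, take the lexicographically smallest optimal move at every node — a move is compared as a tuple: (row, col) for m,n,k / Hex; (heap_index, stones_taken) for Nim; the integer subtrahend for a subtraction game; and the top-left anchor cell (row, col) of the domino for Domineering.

ply 1, O at X.O/.XO/..X | (0,1)=-1→XOO/.XO/..X*; (1,0)=-1→X.O/OXO/..X; (2,0)=-1→X.O/.XO/O.X; (2,1)=-1→X.O/.XO/.OX
ply 2, X at XOO/.XO/..X | (1,0)=+1→XOO/XXO/..X*; (2,0)=-1→XOO/.XO/X.X; (2,1)=-1→XOO/.XO/.XX
ply 3, O at XOO/XXO/..X | (2,0)=-1→XOO/XXO/O.X*; (2,1)=-1→XOO/XXO/.OX
ply 4, X at XOO/XXO/O.X | (2,1)=+1→XOO/XXO/OXX*
ply 5: XOO/XXO/OXX is terminal -1 (O); from X.O/.XO/..X depth 4

PV length from [X.O/.XO/..X]: 4 plies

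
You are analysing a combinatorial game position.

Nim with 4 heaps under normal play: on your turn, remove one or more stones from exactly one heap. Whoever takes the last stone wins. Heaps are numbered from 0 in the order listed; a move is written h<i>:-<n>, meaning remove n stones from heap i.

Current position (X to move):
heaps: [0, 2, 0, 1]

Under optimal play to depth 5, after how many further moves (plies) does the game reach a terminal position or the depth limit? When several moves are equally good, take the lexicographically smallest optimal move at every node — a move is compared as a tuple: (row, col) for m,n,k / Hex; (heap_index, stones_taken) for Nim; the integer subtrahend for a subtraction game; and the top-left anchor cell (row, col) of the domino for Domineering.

PV length from [(0,2,0,1)]: 3 plies

ply 1, X at (0,2,0,1) | h1:-1=+1→(0,1,0,1)*; h1:-2=-1→(0,0,0,1); h3:-1=-1→(0,2,0,0)
ply 2, O at (0,1,0,1) | h1:-1=-1→(0,0,0,1)*; h3:-1=-1→(0,1,0,0)
ply 3, X at (0,0,0,1) | h3:-1=+1→(0,0,0,0)*
ply 4: (0,0,0,0) is terminal -1 (O); from (0,2,0,1) depth 5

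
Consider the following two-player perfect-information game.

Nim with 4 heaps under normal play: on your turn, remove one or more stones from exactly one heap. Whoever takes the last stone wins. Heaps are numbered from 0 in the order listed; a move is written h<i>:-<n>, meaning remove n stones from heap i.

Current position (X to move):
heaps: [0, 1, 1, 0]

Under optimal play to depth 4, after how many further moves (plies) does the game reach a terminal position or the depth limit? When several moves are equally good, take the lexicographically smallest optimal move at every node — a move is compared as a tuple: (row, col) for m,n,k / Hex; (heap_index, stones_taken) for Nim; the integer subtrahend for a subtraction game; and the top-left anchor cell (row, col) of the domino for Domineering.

PV length from [(0,1,1,0)]: 2 plies

[(0,1,1,0)] X move#1: h1:-1:-1/(0,0,1,0)*, h2:-1:-1/(0,1,0,0)
[(0,0,1,0)] O move#2: h2:-1:+1/(0,0,0,0)*
[(0,0,0,0)] end (terminal -1, X#3); searched (0,1,1,0) to 4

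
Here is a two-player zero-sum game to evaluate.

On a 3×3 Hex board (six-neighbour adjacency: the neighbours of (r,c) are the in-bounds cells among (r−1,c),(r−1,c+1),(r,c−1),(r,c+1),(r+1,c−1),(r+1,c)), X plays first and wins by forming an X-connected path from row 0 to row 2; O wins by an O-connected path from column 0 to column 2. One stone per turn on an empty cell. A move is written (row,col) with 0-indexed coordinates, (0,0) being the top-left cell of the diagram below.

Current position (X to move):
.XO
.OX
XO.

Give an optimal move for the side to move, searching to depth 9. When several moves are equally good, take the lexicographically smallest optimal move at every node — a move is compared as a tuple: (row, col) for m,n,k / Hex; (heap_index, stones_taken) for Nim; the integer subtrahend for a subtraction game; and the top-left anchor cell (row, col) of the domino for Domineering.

p1 X@[.XO/.OX/XO.]: (0,0)[XXO/.OX/XO.]-1 (1,0)[.XO/XOX/XO.]+1* (2,2)[.XO/.OX/XOX]-1
p2 O@[.XO/XOX/XO.] terminal -1; root [.XO/.OX/XO.] d9

X's best at [.XO/.OX/XO.]: (1,0)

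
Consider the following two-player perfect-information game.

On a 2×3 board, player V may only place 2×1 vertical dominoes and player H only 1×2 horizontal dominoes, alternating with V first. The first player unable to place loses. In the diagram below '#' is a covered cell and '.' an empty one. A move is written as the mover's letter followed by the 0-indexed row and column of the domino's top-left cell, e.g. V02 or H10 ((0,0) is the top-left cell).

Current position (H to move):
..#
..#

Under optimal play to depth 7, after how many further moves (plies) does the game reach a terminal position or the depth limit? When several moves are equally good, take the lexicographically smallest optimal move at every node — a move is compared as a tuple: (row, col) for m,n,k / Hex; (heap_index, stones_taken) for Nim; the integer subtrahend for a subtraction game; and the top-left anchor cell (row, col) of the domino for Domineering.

PV length from [..#/..#]: 1 ply

ply 1, H at ..#/..# | H00=+1→###/..#*; H10=+1→..#/###
ply 2: ###/..# is terminal -1 (V); from ..#/..# depth 7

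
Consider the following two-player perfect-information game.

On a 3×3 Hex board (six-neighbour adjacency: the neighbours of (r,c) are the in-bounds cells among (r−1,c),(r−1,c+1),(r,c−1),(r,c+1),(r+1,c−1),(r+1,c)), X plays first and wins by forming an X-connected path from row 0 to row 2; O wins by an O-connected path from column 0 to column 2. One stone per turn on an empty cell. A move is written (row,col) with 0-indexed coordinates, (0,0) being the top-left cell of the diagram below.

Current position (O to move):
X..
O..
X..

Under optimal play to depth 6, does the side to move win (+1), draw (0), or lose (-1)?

value(X../O../X.., O) = +1

p1 O@[X../O../X..]: (0,1)[XO./O../X..]-1 (0,2)[X.O/O../X..]+1* (1,1)[X../OO./X..]+1 (1,2)[X../O.O/X..]-1 (2,1)[X../O../XO.]-1 (2,2)[X../O../X.O]-1
p2 X@[X.O/O../X..]: (0,1)[XXO/O../X..]-1* (1,1)[X.O/OX./X..]-1 (1,2)[X.O/O.X/X..]-1 (2,1)[X.O/O../XX.]-1 (2,2)[X.O/O../X.X]-1
p3 O@[XXO/O../X..]: (1,1)[XXO/OO./X..]+1* (1,2)[XXO/O.O/X..]-1 (2,1)[XXO/O../XO.]-1 (2,2)[XXO/O../X.O]-1
p4 X@[XXO/OO./X..] terminal -1; root [X../O../X..] d6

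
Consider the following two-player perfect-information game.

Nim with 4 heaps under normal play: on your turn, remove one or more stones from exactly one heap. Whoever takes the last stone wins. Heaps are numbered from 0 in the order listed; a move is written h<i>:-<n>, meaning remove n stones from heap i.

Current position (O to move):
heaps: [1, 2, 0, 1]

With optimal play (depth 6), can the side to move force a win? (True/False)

[(1,2,0,1)] O move#1: h0:-1:-1/(0,2,0,1), h1:-1:-1/(1,1,0,1), h1:-2:+1/(1,0,0,1)*, h3:-1:-1/(1,2,0,0)
[(1,0,0,1)] X move#2: h0:-1:-1/(0,0,0,1)*, h3:-1:-1/(1,0,0,0)
[(0,0,0,1)] O move#3: h3:-1:+1/(0,0,0,0)*
[(0,0,0,0)] end (terminal -1, X#4); searched (1,2,0,1) to 6

O winning at [(1,2,0,1)]: True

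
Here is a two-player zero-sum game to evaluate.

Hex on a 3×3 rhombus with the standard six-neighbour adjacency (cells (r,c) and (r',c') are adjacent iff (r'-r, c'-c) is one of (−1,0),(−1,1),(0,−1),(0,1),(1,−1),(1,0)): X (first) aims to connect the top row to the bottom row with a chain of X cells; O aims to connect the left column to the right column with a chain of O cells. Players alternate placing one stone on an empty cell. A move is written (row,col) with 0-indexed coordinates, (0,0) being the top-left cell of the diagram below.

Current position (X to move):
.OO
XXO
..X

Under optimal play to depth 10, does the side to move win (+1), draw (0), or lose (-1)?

value(.OO/XXO/..X, X) = +1

p1 X@[.OO/XXO/..X]: (0,0)[XOO/XXO/..X]+1* (2,0)[.OO/XXO/X.X]-1 (2,1)[.OO/XXO/.XX]-1
p2 O@[XOO/XXO/..X]: (2,0)[XOO/XXO/O.X]-1* (2,1)[XOO/XXO/.OX]-1
p3 X@[XOO/XXO/O.X]: (2,1)[XOO/XXO/OXX]+1*
p4 O@[XOO/XXO/OXX] terminal -1; root [.OO/XXO/..X] d10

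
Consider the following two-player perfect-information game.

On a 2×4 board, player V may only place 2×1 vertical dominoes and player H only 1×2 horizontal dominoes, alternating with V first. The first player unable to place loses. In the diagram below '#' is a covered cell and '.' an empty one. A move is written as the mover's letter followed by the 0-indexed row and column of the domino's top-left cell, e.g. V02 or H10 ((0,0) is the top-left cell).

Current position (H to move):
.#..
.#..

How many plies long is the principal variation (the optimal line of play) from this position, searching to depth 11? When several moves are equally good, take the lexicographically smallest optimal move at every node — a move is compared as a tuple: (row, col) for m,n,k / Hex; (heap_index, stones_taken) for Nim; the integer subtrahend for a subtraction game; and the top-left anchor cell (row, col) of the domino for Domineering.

[.#../.#..] H move#1: H02:+1/.###/.#..*, H12:+1/.#../.###
[.###/.#..] V move#2: V00:-1/####/##..*
[####/##..] H move#3: H12:+1/####/####*
[####/####] end (terminal -1, V#4); searched .#../.#.. to 11

PV length from [.#../.#..]: 3 plies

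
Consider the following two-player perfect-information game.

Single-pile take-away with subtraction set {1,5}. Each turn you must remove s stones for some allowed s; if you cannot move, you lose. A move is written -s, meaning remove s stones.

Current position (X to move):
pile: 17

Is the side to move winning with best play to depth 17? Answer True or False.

[17] X move#1: -1:+1/16*, -5:+1/12
[16] O move#2: -1:-1/15*, -5:-1/11
[15] X move#3: -1:+1/14*, -5:+1/10
[14] O move#4: -1:-1/13*, -5:-1/9
[13] X move#5: -1:+1/12*, -5:+1/8
[12] O move#6: -1:-1/11*, -5:-1/7
[11] X move#7: -1:+1/10*, -5:+1/6
[10] O move#8: -1:-1/9*, -5:-1/5
[9] X move#9: -1:+1/8*, -5:+1/4
[8] O move#10: -1:-1/7*, -5:-1/3
[7] X move#11: -1:+1/6*, -5:+1/2
[6] O move#12: -1:-1/5*, -5:-1/1
[5] X move#13: -1:+1/4*, -5:+1/0
[4] O move#14: -1:-1/3*
[3] X move#15: -1:+1/2*
[2] O move#16: -1:-1/1*
[1] X move#17: -1:+1/0*
[0] end (terminal -1, O#18); searched 17 to 17

X winning at [17]: True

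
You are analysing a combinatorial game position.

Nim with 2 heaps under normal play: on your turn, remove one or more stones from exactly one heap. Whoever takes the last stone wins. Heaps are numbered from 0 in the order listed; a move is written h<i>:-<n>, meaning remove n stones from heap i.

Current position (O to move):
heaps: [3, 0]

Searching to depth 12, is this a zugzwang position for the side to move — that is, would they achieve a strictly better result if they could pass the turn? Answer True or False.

ply 1, O at (3,0) | h0:-1=-1→(2,0); h0:-2=-1→(1,0); h0:-3=+1→(0,0)*
ply 2: (0,0) is terminal -1 (X); from (3,0) depth 12
if O skipped the turn, X would face:
~ ply 1, X at (3,0) | h0:-1=-1→(2,0); h0:-2=-1→(1,0); h0:-3=+1→(0,0)*
~ ply 2: (0,0) is terminal -1 (O); from (3,0) depth 12
compare (O): move=+1 vs pass=-1

zugzwang((3,0), O) = False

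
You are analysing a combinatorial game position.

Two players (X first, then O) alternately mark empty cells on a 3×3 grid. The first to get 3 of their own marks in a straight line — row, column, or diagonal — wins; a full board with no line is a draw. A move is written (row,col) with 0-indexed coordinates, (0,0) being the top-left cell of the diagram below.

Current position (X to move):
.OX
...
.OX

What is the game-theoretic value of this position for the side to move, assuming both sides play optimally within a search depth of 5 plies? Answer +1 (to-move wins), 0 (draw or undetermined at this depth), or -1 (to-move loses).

value(.OX/.../.OX, X) = +1

[.OX/.../.OX] X move#1: (0,0):-1/XOX/.../.OX, (1,0):-1/.OX/X../.OX, (1,1):+1/.OX/.X./.OX*, (1,2):+1/.OX/..X/.OX, (2,0):-1/.OX/.../XOX
[.OX/.X./.OX] O move#2: (0,0):-1/OOX/.X./.OX*, (1,0):-1/.OX/OX./.OX, (1,2):-1/.OX/.XO/.OX, (2,0):-1/.OX/.X./OOX
[OOX/.X./.OX] X move#3: (1,0):+1/OOX/XX./.OX*, (1,2):+1/OOX/.XX/.OX, (2,0):+1/OOX/.X./XOX
[OOX/XX./.OX] O move#4: (1,2):-1/OOX/XXO/.OX*, (2,0):-1/OOX/XX./OOX
[OOX/XXO/.OX] X move#5: (2,0):+1/OOX/XXO/XOX*
[OOX/XXO/XOX] end (terminal -1, O#6); searched .OX/.../.OX to 5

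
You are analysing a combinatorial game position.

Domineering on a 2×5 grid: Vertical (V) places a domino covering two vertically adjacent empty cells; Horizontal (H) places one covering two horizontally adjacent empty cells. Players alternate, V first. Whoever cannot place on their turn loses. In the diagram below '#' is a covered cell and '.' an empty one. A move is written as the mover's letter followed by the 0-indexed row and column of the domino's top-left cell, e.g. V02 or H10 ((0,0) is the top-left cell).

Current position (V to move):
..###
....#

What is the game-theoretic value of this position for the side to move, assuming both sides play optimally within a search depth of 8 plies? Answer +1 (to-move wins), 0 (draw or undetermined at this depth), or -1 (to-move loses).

[..###/....#] V move#1: V00:-1/#.###/#...#, V01:+1/.####/.#..#*
[.####/.#..#] H move#2: H12:-1/.####/.####*
[.####/.####] V move#3: V00:+1/#####/#####*
[#####/#####] end (terminal -1, H#4); searched ..###/....# to 8

value(..###/....#, V) = +1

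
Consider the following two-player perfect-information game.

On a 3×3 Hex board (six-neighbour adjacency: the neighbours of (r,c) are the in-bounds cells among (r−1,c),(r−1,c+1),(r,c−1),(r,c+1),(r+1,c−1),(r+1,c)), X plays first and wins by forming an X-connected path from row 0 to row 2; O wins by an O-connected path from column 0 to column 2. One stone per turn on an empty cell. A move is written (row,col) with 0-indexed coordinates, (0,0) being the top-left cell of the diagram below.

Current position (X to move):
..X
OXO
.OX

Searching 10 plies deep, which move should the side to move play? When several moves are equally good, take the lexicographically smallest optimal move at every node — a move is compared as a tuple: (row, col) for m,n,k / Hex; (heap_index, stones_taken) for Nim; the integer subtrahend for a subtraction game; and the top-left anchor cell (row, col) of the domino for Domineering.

ply 1, X at ..X/OXO/.OX | (0,0)=-1→X.X/OXO/.OX; (0,1)=-1→.XX/OXO/.OX; (2,0)=+1→..X/OXO/XOX*
ply 2: ..X/OXO/XOX is terminal -1 (O); from ..X/OXO/.OX depth 10

X's best at [..X/OXO/.OX]: (2,0)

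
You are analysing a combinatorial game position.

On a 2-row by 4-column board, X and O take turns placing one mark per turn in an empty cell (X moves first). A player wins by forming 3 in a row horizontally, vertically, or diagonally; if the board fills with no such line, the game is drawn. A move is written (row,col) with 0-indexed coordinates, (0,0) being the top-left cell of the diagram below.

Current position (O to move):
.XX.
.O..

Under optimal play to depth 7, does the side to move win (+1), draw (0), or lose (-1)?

p1 O@[.XX./.O..]: (0,0)[OXX./.O..]-1* (0,3)[.XXO/.O..]-1 (1,0)[.XX./OO..]-1 (1,2)[.XX./.OO.]-1 (1,3)[.XX./.O.O]-1
p2 X@[OXX./.O..]: (0,3)[OXXX/.O..]+1* (1,0)[OXX./XO..]+0 (1,2)[OXX./.OX.]+0 (1,3)[OXX./.O.X]+0
p3 O@[OXXX/.O..] terminal -1; root [.XX./.O..] d7

value(.XX./.O.., O) = -1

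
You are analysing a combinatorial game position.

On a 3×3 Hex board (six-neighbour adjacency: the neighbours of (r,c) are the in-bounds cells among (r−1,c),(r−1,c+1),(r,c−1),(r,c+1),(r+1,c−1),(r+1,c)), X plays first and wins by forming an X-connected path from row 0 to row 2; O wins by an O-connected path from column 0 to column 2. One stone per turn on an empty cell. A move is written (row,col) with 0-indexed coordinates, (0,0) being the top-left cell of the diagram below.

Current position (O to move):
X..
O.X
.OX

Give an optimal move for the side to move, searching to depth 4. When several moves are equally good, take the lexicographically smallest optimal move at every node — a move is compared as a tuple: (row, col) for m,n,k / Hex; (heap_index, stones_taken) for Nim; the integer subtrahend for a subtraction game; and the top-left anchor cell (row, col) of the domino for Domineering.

[X../O.X/.OX] O move#1: (0,1):-1/XO./O.X/.OX, (0,2):+1/X.O/O.X/.OX*, (1,1):-1/X../OOX/.OX, (2,0):-1/X../O.X/OOX
[X.O/O.X/.OX] X move#2: (0,1):-1/XXO/O.X/.OX*, (1,1):-1/X.O/OXX/.OX, (2,0):-1/X.O/O.X/XOX
[XXO/O.X/.OX] O move#3: (1,1):+1/XXO/OOX/.OX*, (2,0):-1/XXO/O.X/OOX
[XXO/OOX/.OX] end (terminal -1, X#4); searched X../O.X/.OX to 4

O's best at [X../O.X/.OX]: (0,2)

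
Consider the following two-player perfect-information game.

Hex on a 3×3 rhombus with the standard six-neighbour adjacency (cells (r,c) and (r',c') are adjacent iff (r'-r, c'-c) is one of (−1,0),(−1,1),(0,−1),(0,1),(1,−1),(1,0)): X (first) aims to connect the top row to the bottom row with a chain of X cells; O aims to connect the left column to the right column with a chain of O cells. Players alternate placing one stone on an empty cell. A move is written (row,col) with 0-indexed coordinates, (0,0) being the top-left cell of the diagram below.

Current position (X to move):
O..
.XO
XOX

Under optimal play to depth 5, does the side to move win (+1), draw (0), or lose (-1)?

value(O../.XO/XOX, X) = +1

p1 X@[O../.XO/XOX]: (0,1)[OX./.XO/XOX]+1* (0,2)[O.X/.XO/XOX]+1 (1,0)[O../XXO/XOX]+1
p2 O@[OX./.XO/XOX] terminal -1; root [O../.XO/XOX] d5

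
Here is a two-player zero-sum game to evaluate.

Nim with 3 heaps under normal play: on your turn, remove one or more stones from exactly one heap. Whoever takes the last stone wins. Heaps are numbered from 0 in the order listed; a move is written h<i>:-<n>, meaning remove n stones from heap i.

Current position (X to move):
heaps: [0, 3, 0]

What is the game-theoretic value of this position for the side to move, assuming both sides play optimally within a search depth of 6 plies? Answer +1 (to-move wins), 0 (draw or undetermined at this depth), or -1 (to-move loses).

[(0,3,0)] X move#1: h1:-1:-1/(0,2,0), h1:-2:-1/(0,1,0), h1:-3:+1/(0,0,0)*
[(0,0,0)] end (terminal -1, O#2); searched (0,3,0) to 6

value((0,3,0), X) = +1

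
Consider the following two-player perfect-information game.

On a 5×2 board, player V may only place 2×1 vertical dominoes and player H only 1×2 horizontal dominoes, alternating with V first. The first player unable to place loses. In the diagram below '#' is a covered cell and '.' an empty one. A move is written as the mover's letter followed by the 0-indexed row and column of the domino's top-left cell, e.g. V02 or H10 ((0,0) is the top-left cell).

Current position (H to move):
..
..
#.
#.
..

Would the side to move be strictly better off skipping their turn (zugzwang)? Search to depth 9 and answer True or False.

zugzwang(../../#./#./.., H) = False

[../../#./#./..] H move#1: H00:+1/##/../#./#./..*, H10:+1/../##/#./#./.., H40:-1/../../#./#./##
[##/../#./#./..] V move#2: V11:-1/##/.#/##/#./..*, V21:-1/##/../##/##/.., V31:-1/##/../#./##/.#
[##/.#/##/#./..] H move#3: H40:+1/##/.#/##/#./##*
[##/.#/##/#./##] end (terminal -1, V#4); searched ../../#./#./.. to 9
if H skipped the turn, V would face:
~ [../../#./#./..] V move#1: V00:+1/#./#./#./#./..*, V01:+1/.#/.#/#./#./.., V11:+1/../.#/##/#./.., V21:-1/../../##/##/.., V31:-1/../../#./##/.#
~ [#./#./#./#./..] H move#2: H40:-1/#./#./#./#./##*
~ [#./#./#./#./##] V move#3: V01:+1/##/##/#./#./##*, V11:+1/#./##/##/#./##, V21:+1/#./#./##/##/##
~ [##/##/#./#./##] end (terminal -1, H#4); searched ../../#./#./.. to 9
compare (H): move=+1 vs pass=-1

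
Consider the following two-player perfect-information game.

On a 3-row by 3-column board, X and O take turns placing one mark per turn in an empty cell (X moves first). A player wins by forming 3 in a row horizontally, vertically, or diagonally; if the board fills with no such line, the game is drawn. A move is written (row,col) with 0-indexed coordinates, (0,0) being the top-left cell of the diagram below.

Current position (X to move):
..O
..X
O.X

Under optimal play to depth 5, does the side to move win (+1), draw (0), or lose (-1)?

[..O/..X/O.X] X move#1: (0,0):-1/X.O/..X/O.X, (0,1):-1/.XO/..X/O.X, (1,0):-1/..O/X.X/O.X, (1,1):+1/..O/.XX/O.X*, (2,1):-1/..O/..X/OXX
[..O/.XX/O.X] O move#2: (0,0):-1/O.O/.XX/O.X*, (0,1):-1/.OO/.XX/O.X, (1,0):-1/..O/OXX/O.X, (2,1):-1/..O/.XX/OOX
[O.O/.XX/O.X] X move#3: (0,1):-1/OXO/.XX/O.X, (1,0):+1/O.O/XXX/O.X*, (2,1):-1/O.O/.XX/OXX
[O.O/XXX/O.X] end (terminal -1, O#4); searched ..O/..X/O.X to 5

value(..O/..X/O.X, X) = +1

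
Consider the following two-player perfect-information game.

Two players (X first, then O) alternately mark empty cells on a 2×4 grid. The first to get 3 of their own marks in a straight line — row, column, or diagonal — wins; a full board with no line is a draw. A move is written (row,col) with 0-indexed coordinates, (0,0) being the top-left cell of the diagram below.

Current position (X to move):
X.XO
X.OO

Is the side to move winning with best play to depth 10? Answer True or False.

X winning at [X.XO/X.OO]: True

ply 1, X at X.XO/X.OO | (0,1)=+1→XXXO/X.OO*; (1,1)=+0→X.XO/XXOO
ply 2: XXXO/X.OO is terminal -1 (O); from X.XO/X.OO depth 10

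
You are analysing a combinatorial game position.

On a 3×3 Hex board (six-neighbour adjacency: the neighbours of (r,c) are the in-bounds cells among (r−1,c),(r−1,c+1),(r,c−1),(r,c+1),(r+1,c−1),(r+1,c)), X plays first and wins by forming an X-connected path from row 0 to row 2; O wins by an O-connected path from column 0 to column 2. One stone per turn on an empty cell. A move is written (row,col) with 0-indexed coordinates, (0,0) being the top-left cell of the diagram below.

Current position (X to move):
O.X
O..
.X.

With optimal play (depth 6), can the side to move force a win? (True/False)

ply 1, X at O.X/O../.X. | (0,1)=+1→OXX/O../.X.*; (1,1)=+1→O.X/OX./.X.; (1,2)=+1→O.X/O.X/.X.; (2,0)=+1→O.X/O../XX.; (2,2)=+1→O.X/O../.XX
ply 2, O at OXX/O../.X. | (1,1)=-1→OXX/OO./.X.*; (1,2)=-1→OXX/O.O/.X.; (2,0)=-1→OXX/O../OX.; (2,2)=-1→OXX/O../.XO
ply 3, X at OXX/OO./.X. | (1,2)=+1→OXX/OOX/.X.*; (2,0)=-1→OXX/OO./XX.; (2,2)=-1→OXX/OO./.XX
ply 4: OXX/OOX/.X. is terminal -1 (O); from O.X/O../.X. depth 6

X winning at [O.X/O../.X.]: True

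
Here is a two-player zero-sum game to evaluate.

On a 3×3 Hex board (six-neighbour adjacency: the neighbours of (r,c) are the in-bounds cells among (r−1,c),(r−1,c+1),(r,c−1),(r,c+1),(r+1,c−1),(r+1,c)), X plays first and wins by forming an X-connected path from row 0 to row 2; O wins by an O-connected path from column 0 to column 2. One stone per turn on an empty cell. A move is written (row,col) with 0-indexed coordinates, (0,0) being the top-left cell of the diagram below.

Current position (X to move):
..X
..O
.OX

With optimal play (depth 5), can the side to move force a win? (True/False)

X winning at [..X/..O/.OX]: True

p1 X@[..X/..O/.OX]: (0,0)[X.X/..O/.OX]-1 (0,1)[.XX/..O/.OX]-1 (1,0)[..X/X.O/.OX]-1 (1,1)[..X/.XO/.OX]-1 (2,0)[..X/..O/XOX]+1*
p2 O@[..X/..O/XOX]: (0,0)[O.X/..O/XOX]-1* (0,1)[.OX/..O/XOX]-1 (1,0)[..X/O.O/XOX]-1 (1,1)[..X/.OO/XOX]-1
p3 X@[O.X/..O/XOX]: (0,1)[OXX/..O/XOX]+1* (1,0)[O.X/X.O/XOX]+1 (1,1)[O.X/.XO/XOX]+1
p4 O@[OXX/..O/XOX]: (1,0)[OXX/O.O/XOX]-1* (1,1)[OXX/.OO/XOX]-1
p5 X@[OXX/O.O/XOX]: (1,1)[OXX/OXO/XOX]+1*
p6 O@[OXX/OXO/XOX] terminal -1; root [..X/..O/.OX] d5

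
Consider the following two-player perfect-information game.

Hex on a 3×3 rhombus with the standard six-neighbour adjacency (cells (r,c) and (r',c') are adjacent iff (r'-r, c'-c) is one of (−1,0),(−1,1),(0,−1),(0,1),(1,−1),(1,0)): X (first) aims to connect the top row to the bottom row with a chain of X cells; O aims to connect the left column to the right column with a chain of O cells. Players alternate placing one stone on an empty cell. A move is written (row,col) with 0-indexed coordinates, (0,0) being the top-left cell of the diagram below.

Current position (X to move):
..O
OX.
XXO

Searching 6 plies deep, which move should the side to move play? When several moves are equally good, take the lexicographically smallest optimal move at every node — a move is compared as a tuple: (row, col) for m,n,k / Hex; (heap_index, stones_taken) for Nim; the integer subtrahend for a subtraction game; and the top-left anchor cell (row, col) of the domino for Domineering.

X's best at [..O/OX./XXO]: (0,1)

[..O/OX./XXO] X move#1: (0,0):-1/X.O/OX./XXO, (0,1):+1/.XO/OX./XXO*, (1,2):-1/..O/OXX/XXO
[.XO/OX./XXO] end (terminal -1, O#2); searched ..O/OX./XXO to 6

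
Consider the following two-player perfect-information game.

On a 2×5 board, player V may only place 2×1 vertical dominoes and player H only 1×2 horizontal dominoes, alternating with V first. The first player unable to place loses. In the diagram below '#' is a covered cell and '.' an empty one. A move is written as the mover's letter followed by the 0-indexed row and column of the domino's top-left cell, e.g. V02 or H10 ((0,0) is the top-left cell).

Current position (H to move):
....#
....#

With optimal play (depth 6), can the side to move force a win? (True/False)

H winning at [....#/....#]: True

ply 1, H at ....#/....# | H00=-1→##..#/....#; H01=+1→.##.#/....#*; H02=-1→..###/....#; H10=-1→....#/##..#; H11=+1→....#/.##.#; H12=-1→....#/..###
ply 2, V at .##.#/....# | V00=-1→###.#/#...#*; V03=-1→.####/...##
ply 3, H at ###.#/#...# | H11=-1→###.#/###.#; H12=+1→###.#/#.###*
ply 4: ###.#/#.### is terminal -1 (V); from ....#/....# depth 6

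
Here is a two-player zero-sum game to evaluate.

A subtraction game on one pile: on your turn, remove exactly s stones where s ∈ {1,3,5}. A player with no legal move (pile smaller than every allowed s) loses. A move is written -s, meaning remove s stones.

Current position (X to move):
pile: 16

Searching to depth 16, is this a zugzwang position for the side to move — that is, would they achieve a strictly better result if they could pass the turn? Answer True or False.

zugzwang(16, X) = True

p1 X@[16]: -1[15]-1* -3[13]-1 -5[11]-1
p2 O@[15]: -1[14]+1* -3[12]+1 -5[10]+1
p3 X@[14]: -1[13]-1* -3[11]-1 -5[9]-1
p4 O@[13]: -1[12]+1* -3[10]+1 -5[8]+1
p5 X@[12]: -1[11]-1* -3[9]-1 -5[7]-1
p6 O@[11]: -1[10]+1* -3[8]+1 -5[6]+1
p7 X@[10]: -1[9]-1* -3[7]-1 -5[5]-1
p8 O@[9]: -1[8]+1* -3[6]+1 -5[4]+1
p9 X@[8]: -1[7]-1* -3[5]-1 -5[3]-1
p10 O@[7]: -1[6]+1* -3[4]+1 -5[2]+1
p11 X@[6]: -1[5]-1* -3[3]-1 -5[1]-1
p12 O@[5]: -1[4]+1* -3[2]+1 -5[0]+1
p13 X@[4]: -1[3]-1* -3[1]-1
p14 O@[3]: -1[2]+1* -3[0]+1
p15 X@[2]: -1[1]-1*
p16 O@[1]: -1[0]+1*
p17 X@[0] terminal -1; root [16] d16
suppose X passes — search the same position with O to move:
pass> p1 O@[16]: -1[15]-1* -3[13]-1 -5[11]-1
pass> p2 X@[15]: -1[14]+1* -3[12]+1 -5[10]+1
pass> p3 O@[14]: -1[13]-1* -3[11]-1 -5[9]-1
pass> p4 X@[13]: -1[12]+1* -3[10]+1 -5[8]+1
pass> p5 O@[12]: -1[11]-1* -3[9]-1 -5[7]-1
pass> p6 X@[11]: -1[10]+1* -3[8]+1 -5[6]+1
pass> p7 O@[10]: -1[9]-1* -3[7]-1 -5[5]-1
pass> p8 X@[9]: -1[8]+1* -3[6]+1 -5[4]+1
pass> p9 O@[8]: -1[7]-1* -3[5]-1 -5[3]-1
pass> p10 X@[7]: -1[6]+1* -3[4]+1 -5[2]+1
pass> p11 O@[6]: -1[5]-1* -3[3]-1 -5[1]-1
pass> p12 X@[5]: -1[4]+1* -3[2]+1 -5[0]+1
pass> p13 O@[4]: -1[3]-1* -3[1]-1
pass> p14 X@[3]: -1[2]+1* -3[0]+1
pass> p15 O@[2]: -1[1]-1*
pass> p16 X@[1]: -1[0]+1*
pass> p17 O@[0] terminal -1; root [16] d16
for X: play -1, pass +1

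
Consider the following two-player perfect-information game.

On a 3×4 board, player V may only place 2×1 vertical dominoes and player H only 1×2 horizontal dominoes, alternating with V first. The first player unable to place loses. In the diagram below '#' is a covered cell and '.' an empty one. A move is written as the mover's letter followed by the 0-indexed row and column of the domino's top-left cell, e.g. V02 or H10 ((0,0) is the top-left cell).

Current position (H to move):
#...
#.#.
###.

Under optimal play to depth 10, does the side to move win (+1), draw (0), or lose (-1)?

[#.../#.#./###.] H move#1: H01:-1/###./#.#./###.*, H02:-1/#.##/#.#./###.
[###./#.#./###.] V move#2: V03:+1/####/#.##/###.*, V13:+1/###./#.##/####
[####/#.##/###.] end (terminal -1, H#3); searched #.../#.#./###. to 10

value(#.../#.#./###., H) = -1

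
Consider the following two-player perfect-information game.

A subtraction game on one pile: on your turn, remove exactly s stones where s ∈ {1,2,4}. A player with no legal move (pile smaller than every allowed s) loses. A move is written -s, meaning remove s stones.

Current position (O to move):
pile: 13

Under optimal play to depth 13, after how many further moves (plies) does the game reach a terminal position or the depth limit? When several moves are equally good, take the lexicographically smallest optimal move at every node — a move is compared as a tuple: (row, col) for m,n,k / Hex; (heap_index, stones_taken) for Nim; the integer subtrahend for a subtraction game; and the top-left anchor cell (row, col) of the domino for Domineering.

[13] O move#1: -1:+1/12*, -2:-1/11, -4:+1/9
[12] X move#2: -1:-1/11*, -2:-1/10, -4:-1/8
[11] O move#3: -1:-1/10, -2:+1/9*, -4:-1/7
[9] X move#4: -1:-1/8*, -2:-1/7, -4:-1/5
[8] O move#5: -1:-1/7, -2:+1/6*, -4:-1/4
[6] X move#6: -1:-1/5*, -2:-1/4, -4:-1/2
[5] O move#7: -1:-1/4, -2:+1/3*, -4:-1/1
[3] X move#8: -1:-1/2*, -2:-1/1
[2] O move#9: -1:-1/1, -2:+1/0*
[0] end (terminal -1, X#10); searched 13 to 13

PV length from [13]: 9 plies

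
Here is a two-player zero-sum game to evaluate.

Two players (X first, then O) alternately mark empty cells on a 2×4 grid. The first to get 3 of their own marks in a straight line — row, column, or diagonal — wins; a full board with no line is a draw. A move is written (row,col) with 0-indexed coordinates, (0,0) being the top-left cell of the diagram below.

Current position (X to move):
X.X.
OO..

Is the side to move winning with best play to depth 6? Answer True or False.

[X.X./OO..] X move#1: (0,1):+1/XXX./OO..*, (0,3):-1/X.XX/OO.., (1,2):+0/X.X./OOX., (1,3):-1/X.X./OO.X
[XXX./OO..] end (terminal -1, O#2); searched X.X./OO.. to 6

X winning at [X.X./OO..]: True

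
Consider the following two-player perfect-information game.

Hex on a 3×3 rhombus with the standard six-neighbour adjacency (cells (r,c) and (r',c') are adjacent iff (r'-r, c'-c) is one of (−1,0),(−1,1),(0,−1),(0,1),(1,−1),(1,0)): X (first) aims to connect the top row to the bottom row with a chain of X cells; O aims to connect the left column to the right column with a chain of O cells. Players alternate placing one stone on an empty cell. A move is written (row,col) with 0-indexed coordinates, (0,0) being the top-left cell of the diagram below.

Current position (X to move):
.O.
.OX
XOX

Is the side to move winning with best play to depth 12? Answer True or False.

ply 1, X at .O./.OX/XOX | (0,0)=+1→XO./.OX/XOX*; (0,2)=+1→.OX/.OX/XOX; (1,0)=+1→.O./XOX/XOX
ply 2, O at XO./.OX/XOX | (0,2)=-1→XOO/.OX/XOX*; (1,0)=-1→XO./OOX/XOX
ply 3, X at XOO/.OX/XOX | (1,0)=+1→XOO/XOX/XOX*
ply 4: XOO/XOX/XOX is terminal -1 (O); from .O./.OX/XOX depth 12

X winning at [.O./.OX/XOX]: True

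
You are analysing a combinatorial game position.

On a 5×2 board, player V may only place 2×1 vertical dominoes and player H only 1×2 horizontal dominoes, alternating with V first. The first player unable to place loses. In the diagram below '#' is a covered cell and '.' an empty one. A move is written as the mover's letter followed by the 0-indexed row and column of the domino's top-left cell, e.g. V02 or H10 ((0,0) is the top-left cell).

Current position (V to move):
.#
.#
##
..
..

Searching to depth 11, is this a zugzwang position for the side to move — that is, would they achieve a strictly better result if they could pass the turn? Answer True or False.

zugzwang(.#/.#/##/../.., V) = False

ply 1, V at .#/.#/##/../.. | V00=-1→##/##/##/../..; V30=+1→.#/.#/##/#./#.*; V31=+1→.#/.#/##/.#/.#
ply 2: .#/.#/##/#./#. is terminal -1 (H); from .#/.#/##/../.. depth 11
pass branch (H moves first from the same position):
  | ply 1, H at .#/.#/##/../.. | H30=+1→.#/.#/##/##/..*; H40=+1→.#/.#/##/../##
  | ply 2, V at .#/.#/##/##/.. | V00=-1→##/##/##/##/..*
  | ply 3, H at ##/##/##/##/.. | H40=+1→##/##/##/##/##*
  | ply 4: ##/##/##/##/## is terminal -1 (V); from .#/.#/##/../.. depth 11
V moving scores +1; V passing scores -1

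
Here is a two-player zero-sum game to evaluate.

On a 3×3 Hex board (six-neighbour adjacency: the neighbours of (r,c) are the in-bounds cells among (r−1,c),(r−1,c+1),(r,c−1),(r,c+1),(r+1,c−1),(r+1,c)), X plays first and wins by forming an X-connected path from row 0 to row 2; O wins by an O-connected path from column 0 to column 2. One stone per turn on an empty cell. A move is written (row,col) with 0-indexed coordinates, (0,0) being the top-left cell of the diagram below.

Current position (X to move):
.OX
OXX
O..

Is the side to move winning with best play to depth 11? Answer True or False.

[.OX/OXX/O..] X move#1: (0,0):+1/XOX/OXX/O..*, (2,1):+1/.OX/OXX/OX., (2,2):+1/.OX/OXX/O.X
[XOX/OXX/O..] O move#2: (2,1):-1/XOX/OXX/OO.*, (2,2):-1/XOX/OXX/O.O
[XOX/OXX/OO.] X move#3: (2,2):+1/XOX/OXX/OOX*
[XOX/OXX/OOX] end (terminal -1, O#4); searched .OX/OXX/O.. to 11

X winning at [.OX/OXX/O..]: True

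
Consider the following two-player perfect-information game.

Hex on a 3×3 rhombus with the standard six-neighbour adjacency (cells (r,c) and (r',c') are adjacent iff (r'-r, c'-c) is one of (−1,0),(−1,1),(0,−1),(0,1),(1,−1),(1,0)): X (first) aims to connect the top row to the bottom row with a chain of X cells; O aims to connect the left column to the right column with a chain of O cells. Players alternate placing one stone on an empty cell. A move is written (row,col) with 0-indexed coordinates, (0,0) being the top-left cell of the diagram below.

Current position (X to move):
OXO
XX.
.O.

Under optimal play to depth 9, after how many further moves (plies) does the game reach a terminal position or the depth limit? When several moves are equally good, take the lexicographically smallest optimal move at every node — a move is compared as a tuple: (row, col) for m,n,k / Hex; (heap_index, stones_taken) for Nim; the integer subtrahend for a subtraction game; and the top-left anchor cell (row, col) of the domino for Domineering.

PV length from [OXO/XX./.O.]: 3 plies

ply 1, X at OXO/XX./.O. | (1,2)=+1→OXO/XXX/.O.*; (2,0)=+1→OXO/XX./XO.; (2,2)=+1→OXO/XX./.OX
ply 2, O at OXO/XXX/.O. | (2,0)=-1→OXO/XXX/OO.*; (2,2)=-1→OXO/XXX/.OO
ply 3, X at OXO/XXX/OO. | (2,2)=+1→OXO/XXX/OOX*
ply 4: OXO/XXX/OOX is terminal -1 (O); from OXO/XX./.O. depth 9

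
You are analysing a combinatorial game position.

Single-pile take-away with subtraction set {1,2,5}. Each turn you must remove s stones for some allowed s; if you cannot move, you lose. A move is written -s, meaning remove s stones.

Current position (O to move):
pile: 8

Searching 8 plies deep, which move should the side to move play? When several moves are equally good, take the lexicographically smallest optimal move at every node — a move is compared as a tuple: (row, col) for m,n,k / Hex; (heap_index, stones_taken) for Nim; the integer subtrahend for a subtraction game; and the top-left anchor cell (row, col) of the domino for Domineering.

O's best at [8]: -2

[8] O move#1: -1:-1/7, -2:+1/6*, -5:+1/3
[6] X move#2: -1:-1/5*, -2:-1/4, -5:-1/1
[5] O move#3: -1:-1/4, -2:+1/3*, -5:+1/0
[3] X move#4: -1:-1/2*, -2:-1/1
[2] O move#5: -1:-1/1, -2:+1/0*
[0] end (terminal -1, X#6); searched 8 to 8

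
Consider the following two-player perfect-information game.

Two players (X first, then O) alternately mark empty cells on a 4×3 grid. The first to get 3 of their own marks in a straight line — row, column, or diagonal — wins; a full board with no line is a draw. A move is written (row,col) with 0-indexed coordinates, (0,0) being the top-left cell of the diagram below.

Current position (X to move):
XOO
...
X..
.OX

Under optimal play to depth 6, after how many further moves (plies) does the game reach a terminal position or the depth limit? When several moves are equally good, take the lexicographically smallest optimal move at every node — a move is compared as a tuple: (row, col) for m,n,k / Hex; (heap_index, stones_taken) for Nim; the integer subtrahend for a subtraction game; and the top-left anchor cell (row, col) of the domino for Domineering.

PV length from [XOO/.../X../.OX]: 1 ply

[XOO/.../X../.OX] X move#1: (1,0):+1/XOO/X../X../.OX*, (1,1):+1/XOO/.X./X../.OX, (1,2):+1/XOO/..X/X../.OX, (2,1):+1/XOO/.../XX./.OX, (2,2):+1/XOO/.../X.X/.OX, (3,0):+1/XOO/.../X../XOX
[XOO/X../X../.OX] end (terminal -1, O#2); searched XOO/.../X../.OX to 6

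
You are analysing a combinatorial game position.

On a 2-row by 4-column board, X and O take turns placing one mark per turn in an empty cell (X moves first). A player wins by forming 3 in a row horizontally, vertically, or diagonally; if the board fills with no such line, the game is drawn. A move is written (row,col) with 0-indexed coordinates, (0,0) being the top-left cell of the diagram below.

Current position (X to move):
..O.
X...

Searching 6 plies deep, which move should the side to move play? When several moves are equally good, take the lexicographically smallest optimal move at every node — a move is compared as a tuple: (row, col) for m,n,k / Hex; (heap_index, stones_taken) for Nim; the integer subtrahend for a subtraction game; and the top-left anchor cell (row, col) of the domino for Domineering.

X's best at [..O./X...]: (0,0)

ply 1, X at ..O./X... | (0,0)=+0→X.O./X...*; (0,1)=+0→.XO./X...; (0,3)=+0→..OX/X...; (1,1)=+0→..O./XX..; (1,2)=+0→..O./X.X.; (1,3)=-1→..O./X..X
ply 2, O at X.O./X... | (0,1)=+0→XOO./X...*; (0,3)=+0→X.OO/X...; (1,1)=+0→X.O./XO..; (1,2)=+0→X.O./X.O.; (1,3)=+0→X.O./X..O
ply 3, X at XOO./X... | (0,3)=+0→XOOX/X...*; (1,1)=-1→XOO./XX..; (1,2)=-1→XOO./X.X.; (1,3)=-1→XOO./X..X
ply 4, O at XOOX/X... | (1,1)=+0→XOOX/XO..*; (1,2)=+0→XOOX/X.O.; (1,3)=+0→XOOX/X..O
ply 5, X at XOOX/XO.. | (1,2)=+0→XOOX/XOX.*; (1,3)=+0→XOOX/XO.X
ply 6, O at XOOX/XOX. | (1,3)=+0→XOOX/XOXO*
ply 7: XOOX/XOXO is terminal +0 (X); from ..O./X... depth 6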